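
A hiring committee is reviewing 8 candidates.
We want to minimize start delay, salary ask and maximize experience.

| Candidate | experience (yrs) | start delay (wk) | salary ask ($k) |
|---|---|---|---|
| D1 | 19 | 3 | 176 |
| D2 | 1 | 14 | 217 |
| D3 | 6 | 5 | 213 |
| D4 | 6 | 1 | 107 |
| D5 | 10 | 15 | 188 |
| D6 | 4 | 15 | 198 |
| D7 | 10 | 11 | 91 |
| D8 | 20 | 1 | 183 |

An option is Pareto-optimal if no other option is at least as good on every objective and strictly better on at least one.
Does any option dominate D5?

D1 vs D5: experience 19≥10, start delay 3≤15, salary ask 176≤188 — D1 is at least as good on every objective and strictly better on at least one, so D1 dominates D5.

Yes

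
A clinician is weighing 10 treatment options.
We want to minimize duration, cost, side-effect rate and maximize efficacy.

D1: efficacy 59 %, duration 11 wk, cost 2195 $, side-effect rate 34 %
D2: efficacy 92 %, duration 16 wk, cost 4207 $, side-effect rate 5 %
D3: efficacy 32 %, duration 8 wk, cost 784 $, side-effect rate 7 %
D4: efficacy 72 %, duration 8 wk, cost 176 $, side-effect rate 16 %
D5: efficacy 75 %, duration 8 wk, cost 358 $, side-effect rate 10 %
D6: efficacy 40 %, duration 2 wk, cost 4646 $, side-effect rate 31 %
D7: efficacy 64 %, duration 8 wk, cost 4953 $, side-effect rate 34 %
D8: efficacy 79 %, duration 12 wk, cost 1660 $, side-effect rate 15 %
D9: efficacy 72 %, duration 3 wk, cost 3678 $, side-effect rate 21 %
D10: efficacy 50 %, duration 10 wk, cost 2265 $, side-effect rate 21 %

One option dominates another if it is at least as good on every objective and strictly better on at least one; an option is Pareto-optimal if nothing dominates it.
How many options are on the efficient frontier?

D1: dominated by D4 (efficacy 72≥59, duration 8≤11, cost 176≤2195, side-effect rate 16≤34).
D2: not dominated (best efficacy).
D3: not dominated.
D4: not dominated (best cost).
D5: not dominated.
D6: not dominated (best duration).
D7: dominated by D4 (efficacy 72≥64, duration 8≤8, cost 176≤4953, side-effect rate 16≤34).
D8: not dominated.
D9: not dominated.
D10: dominated by D4 (efficacy 72≥50, duration 8≤10, cost 176≤2265, side-effect rate 16≤21).
Pareto-optimal: D2, D3, D4, D5, D6, D8, D9 → 7.

7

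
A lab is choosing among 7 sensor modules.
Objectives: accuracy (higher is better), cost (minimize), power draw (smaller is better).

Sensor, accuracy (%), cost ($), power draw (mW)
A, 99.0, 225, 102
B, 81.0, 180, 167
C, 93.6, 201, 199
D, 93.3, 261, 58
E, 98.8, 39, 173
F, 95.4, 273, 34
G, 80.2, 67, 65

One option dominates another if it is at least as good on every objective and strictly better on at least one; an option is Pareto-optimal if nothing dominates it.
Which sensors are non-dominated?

A, B, D, E, F, G

A: not dominated (best accuracy).
B: not dominated.
C: dominated by E (accuracy 98.8≥93.6, cost 39≤201, power draw 173≤199).
D: not dominated.
E: not dominated (best cost).
F: not dominated (best power draw).
G: not dominated.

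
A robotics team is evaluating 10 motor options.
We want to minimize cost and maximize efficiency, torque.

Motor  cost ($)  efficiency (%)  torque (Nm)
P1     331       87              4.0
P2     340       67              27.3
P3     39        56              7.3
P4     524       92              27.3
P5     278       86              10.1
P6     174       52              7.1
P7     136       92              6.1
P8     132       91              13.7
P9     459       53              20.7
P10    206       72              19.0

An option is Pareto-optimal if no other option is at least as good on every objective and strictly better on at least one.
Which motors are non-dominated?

P2, P3, P4, P7, P8, P10

P1: dominated by P7 (cost 136≤331, efficiency 92≥87, torque 6.1≥4.0).
P2: not dominated.
P3: not dominated (best cost).
P4: not dominated.
P5: dominated by P8 (cost 132≤278, efficiency 91≥86, torque 13.7≥10.1).
P6: dominated by P3 (cost 39≤174, efficiency 56≥52, torque 7.3≥7.1).
P7: not dominated.
P8: not dominated.
P9: dominated by P2 (cost 340≤459, efficiency 67≥53, torque 27.3≥20.7).
P10: not dominated.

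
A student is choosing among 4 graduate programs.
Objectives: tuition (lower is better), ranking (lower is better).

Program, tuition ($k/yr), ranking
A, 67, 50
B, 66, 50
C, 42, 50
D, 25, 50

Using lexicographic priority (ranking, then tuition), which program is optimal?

First minimize ranking: best is 50, kept {A, B, C, D}.
Then minimize tuition: best is 25, kept {D}.

D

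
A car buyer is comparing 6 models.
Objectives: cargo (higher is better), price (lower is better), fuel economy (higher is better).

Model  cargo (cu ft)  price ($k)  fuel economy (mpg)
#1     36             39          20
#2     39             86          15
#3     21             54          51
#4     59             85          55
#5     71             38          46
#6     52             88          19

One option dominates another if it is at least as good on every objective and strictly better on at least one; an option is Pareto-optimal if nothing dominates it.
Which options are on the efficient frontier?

#3, #4, #5

#1: dominated by #5 (cargo 71≥36, price 38≤39, fuel economy 46≥20).
#2: dominated by #4 (cargo 59≥39, price 85≤86, fuel economy 55≥15).
#3: not dominated.
#4: not dominated (best fuel economy).
#5: not dominated (best cargo).
#6: dominated by #4 (cargo 59≥52, price 85≤88, fuel economy 55≥19).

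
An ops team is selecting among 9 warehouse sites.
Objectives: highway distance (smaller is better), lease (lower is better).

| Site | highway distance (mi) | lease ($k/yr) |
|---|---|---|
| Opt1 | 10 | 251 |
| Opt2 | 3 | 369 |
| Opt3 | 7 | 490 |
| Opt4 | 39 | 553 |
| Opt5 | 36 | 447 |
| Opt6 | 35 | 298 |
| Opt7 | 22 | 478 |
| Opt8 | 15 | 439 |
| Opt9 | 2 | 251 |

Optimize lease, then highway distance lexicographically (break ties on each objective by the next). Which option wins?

Opt9

First minimize lease: best is 251, kept {Opt1, Opt9}.
Then minimize highway distance: best is 2, kept {Opt9}.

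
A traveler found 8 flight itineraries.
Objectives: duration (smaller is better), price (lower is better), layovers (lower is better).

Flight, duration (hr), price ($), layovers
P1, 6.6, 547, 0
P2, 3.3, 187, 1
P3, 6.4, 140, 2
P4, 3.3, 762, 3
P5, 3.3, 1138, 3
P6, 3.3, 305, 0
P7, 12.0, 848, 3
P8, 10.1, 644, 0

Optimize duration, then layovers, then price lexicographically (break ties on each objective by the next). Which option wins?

P6

First minimize duration: best is 3.3, kept {P2, P4, P5, P6}.
Then minimize layovers: best is 0, kept {P6}.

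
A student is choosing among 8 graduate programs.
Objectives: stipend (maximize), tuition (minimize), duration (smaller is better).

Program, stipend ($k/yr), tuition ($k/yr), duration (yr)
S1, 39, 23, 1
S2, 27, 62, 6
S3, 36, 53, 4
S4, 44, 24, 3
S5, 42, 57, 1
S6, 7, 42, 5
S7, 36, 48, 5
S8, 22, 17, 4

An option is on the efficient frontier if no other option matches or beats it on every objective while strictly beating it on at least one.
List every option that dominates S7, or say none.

S1: stipend 39≥36, tuition 23≤48, duration 1≤5 — dominates S7.
S4: stipend 44≥36, tuition 24≤48, duration 3≤5 — dominates S7.
Others (S2, S3, S5, S6, S8) are each worse than S7 on at least one objective.

S1, S4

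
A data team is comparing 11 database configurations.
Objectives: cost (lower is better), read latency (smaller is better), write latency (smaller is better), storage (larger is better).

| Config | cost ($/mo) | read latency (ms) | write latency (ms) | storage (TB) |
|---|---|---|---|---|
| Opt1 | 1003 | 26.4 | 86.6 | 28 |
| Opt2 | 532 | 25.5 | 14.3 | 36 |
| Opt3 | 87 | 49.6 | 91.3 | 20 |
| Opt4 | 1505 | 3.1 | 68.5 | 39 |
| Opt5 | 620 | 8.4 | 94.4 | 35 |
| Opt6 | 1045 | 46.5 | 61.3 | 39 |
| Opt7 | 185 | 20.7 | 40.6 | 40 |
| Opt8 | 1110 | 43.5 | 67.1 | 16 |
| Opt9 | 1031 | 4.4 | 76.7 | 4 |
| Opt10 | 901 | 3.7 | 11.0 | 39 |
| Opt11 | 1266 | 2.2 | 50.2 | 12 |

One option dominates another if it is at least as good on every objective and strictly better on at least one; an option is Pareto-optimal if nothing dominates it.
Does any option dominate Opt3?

Opt1: worse on cost (1003 vs 87).
Opt2: worse on cost (532 vs 87).
Opt4: worse on cost (1505 vs 87).
Opt5: worse on cost (620 vs 87).
Opt6: worse on cost (1045 vs 87).
Opt7: worse on cost (185 vs 87).
Opt8: worse on cost (1110 vs 87).
Opt9: worse on cost (1031 vs 87).
Opt10: worse on cost (901 vs 87).
Opt11: worse on cost (1266 vs 87).
No option is at least as good as Opt3 on every objective and strictly better on one.

No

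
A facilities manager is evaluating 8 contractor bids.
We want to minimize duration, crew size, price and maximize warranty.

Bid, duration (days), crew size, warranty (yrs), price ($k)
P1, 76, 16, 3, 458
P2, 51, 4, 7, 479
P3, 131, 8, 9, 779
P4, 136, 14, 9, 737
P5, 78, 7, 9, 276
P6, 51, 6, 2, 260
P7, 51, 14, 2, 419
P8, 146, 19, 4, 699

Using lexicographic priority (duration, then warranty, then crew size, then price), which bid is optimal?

P2

First minimize duration: best is 51, kept {P2, P6, P7}.
Then maximize warranty: best is 7, kept {P2}.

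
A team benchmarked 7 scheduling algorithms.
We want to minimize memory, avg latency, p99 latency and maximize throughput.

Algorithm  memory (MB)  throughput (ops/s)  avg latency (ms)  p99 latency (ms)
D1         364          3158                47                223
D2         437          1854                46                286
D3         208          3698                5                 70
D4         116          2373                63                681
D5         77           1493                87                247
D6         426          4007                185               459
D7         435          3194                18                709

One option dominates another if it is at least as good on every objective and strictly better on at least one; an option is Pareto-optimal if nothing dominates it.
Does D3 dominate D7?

D3 vs D7: memory 208≤435, throughput 3698≥3194, avg latency 5≤18, p99 latency 70≤709 — D3 is at least as good on every objective with at least one strict improvement.

Yes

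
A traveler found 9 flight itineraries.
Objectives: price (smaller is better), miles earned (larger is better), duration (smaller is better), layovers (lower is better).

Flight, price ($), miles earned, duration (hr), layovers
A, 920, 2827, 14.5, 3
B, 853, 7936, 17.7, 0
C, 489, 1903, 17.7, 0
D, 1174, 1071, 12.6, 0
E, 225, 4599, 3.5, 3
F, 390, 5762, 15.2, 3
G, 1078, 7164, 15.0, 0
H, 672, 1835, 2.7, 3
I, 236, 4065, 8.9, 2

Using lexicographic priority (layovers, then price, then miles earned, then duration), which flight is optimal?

C

First minimize layovers: best is 0, kept {B, C, D, G}.
Then minimize price: best is 489, kept {C}.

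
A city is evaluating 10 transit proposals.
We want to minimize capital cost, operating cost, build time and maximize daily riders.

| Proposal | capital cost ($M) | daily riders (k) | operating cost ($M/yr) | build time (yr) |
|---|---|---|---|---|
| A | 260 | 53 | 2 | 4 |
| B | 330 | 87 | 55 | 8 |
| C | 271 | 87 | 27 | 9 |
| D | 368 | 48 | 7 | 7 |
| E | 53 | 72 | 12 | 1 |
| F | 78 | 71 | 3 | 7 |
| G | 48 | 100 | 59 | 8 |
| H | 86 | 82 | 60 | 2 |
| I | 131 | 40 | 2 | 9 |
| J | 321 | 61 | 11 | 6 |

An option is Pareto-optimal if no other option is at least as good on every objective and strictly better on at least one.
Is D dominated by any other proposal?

Yes

A vs D: capital cost 260≤368, daily riders 53≥48, operating cost 2≤7, build time 4≤7 — A is at least as good on every objective and strictly better on at least one, so A dominates D.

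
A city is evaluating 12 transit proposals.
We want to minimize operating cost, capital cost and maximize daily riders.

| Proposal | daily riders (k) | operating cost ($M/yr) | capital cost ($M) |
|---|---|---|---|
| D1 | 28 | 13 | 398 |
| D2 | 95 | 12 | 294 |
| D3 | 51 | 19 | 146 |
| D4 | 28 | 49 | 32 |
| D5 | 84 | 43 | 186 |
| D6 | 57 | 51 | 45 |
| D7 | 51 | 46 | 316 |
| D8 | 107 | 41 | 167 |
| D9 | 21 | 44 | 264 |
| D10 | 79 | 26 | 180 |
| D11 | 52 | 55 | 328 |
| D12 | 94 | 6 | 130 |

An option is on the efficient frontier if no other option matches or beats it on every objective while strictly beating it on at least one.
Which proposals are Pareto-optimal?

D1: dominated by D2 (daily riders 95≥28, operating cost 12≤13, capital cost 294≤398).
D2: not dominated.
D3: dominated by D12 (daily riders 94≥51, operating cost 6≤19, capital cost 130≤146).
D4: not dominated (best capital cost).
D5: dominated by D8 (daily riders 107≥84, operating cost 41≤43, capital cost 167≤186).
D6: not dominated.
D7: dominated by D2 (daily riders 95≥51, operating cost 12≤46, capital cost 294≤316).
D8: not dominated (best daily riders).
D9: dominated by D3 (daily riders 51≥21, operating cost 19≤44, capital cost 146≤264).
D10: dominated by D12 (daily riders 94≥79, operating cost 6≤26, capital cost 130≤180).
D11: dominated by D2 (daily riders 95≥52, operating cost 12≤55, capital cost 294≤328).
D12: not dominated (best operating cost).

D2, D4, D6, D8, D12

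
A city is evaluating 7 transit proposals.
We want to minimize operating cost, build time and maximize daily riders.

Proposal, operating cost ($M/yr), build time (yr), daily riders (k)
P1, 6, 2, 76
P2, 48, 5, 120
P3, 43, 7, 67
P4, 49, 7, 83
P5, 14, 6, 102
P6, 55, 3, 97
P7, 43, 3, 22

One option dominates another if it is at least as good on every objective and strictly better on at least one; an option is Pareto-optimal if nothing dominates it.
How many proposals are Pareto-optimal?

P1: not dominated (best operating cost).
P2: not dominated (best daily riders).
P3: dominated by P1 (operating cost 6≤43, build time 2≤7, daily riders 76≥67).
P4: dominated by P2 (operating cost 48≤49, build time 5≤7, daily riders 120≥83).
P5: not dominated.
P6: not dominated.
P7: dominated by P1 (operating cost 6≤43, build time 2≤3, daily riders 76≥22).
Pareto-optimal: P1, P2, P5, P6 → 4.

4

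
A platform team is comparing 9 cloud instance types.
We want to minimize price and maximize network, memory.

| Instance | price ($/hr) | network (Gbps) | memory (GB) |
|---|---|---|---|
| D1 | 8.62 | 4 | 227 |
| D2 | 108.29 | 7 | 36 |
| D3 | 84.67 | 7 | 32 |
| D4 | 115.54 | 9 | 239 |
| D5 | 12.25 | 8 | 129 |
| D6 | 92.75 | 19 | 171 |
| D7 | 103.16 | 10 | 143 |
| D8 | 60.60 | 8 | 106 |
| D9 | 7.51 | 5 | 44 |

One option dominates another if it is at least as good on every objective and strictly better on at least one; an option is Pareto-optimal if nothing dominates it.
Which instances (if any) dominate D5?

none

D1: worse on network (4 vs 8).
D2: worse on price (108.29 vs 12.25).
D3: worse on price (84.67 vs 12.25).
D4: worse on price (115.54 vs 12.25).
D6: worse on price (92.75 vs 12.25).
D7: worse on price (103.16 vs 12.25).
D8: worse on price (60.60 vs 12.25).
D9: worse on network (5 vs 8).
No option dominates D5.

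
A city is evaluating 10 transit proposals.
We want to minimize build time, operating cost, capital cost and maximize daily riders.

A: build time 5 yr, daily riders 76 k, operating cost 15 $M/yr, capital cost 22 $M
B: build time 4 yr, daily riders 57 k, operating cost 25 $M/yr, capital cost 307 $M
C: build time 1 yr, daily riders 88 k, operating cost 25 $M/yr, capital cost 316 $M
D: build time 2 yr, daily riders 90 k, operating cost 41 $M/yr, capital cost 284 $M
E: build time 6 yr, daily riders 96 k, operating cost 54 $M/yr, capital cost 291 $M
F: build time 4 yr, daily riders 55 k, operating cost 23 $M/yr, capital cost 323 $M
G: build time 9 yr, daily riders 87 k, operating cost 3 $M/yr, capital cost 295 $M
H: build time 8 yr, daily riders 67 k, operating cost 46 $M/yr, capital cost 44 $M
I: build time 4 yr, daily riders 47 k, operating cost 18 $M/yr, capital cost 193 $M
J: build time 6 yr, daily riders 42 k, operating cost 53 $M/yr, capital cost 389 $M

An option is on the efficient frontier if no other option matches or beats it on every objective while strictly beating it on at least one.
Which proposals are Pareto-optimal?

A, B, C, D, E, F, G, I

A: not dominated (best capital cost).
B: not dominated.
C: not dominated (best build time).
D: not dominated.
E: not dominated (best daily riders).
F: not dominated.
G: not dominated (best operating cost).
H: dominated by A (build time 5≤8, daily riders 76≥67, operating cost 15≤46, capital cost 22≤44).
I: not dominated.
J: dominated by A (build time 5≤6, daily riders 76≥42, operating cost 15≤53, capital cost 22≤389).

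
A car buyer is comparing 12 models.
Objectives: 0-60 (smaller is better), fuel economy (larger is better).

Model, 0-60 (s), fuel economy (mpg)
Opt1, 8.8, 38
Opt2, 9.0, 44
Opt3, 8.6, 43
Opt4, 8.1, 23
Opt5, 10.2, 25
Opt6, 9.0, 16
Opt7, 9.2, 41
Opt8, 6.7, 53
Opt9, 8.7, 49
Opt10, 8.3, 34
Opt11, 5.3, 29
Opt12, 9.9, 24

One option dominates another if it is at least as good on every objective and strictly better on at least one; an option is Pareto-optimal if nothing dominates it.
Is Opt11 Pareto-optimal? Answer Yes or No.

Yes

Opt1: worse on 0-60 (8.8 vs 5.3).
Opt2: worse on 0-60 (9.0 vs 5.3).
Opt3: worse on 0-60 (8.6 vs 5.3).
Opt4: worse on 0-60 (8.1 vs 5.3).
Opt5: worse on 0-60 (10.2 vs 5.3).
Opt6: worse on 0-60 (9.0 vs 5.3).
Opt7: worse on 0-60 (9.2 vs 5.3).
Opt8: worse on 0-60 (6.7 vs 5.3).
Opt9: worse on 0-60 (8.7 vs 5.3).
Opt10: worse on 0-60 (8.3 vs 5.3).
Opt12: worse on 0-60 (9.9 vs 5.3).
No option is at least as good as Opt11 on every objective and strictly better on one.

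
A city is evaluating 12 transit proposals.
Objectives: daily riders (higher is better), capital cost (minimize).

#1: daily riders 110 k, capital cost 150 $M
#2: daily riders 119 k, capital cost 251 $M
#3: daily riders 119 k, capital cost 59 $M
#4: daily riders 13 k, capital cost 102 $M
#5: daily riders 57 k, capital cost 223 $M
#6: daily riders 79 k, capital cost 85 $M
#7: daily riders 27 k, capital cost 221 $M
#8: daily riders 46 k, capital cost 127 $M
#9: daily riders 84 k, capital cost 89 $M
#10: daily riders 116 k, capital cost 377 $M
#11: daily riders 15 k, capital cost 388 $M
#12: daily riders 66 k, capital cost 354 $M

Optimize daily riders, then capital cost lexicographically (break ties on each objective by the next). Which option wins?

First maximize daily riders: best is 119, kept {#2, #3}.
Then minimize capital cost: best is 59, kept {#3}.

#3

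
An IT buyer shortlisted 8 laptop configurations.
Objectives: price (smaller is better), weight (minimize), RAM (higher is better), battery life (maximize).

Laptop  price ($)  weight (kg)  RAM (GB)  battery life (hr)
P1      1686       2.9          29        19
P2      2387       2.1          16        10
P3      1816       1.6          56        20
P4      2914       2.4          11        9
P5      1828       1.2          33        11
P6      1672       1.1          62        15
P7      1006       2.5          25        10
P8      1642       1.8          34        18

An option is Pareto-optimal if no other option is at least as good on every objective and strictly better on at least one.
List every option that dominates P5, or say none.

P6

P6: price 1672≤1828, weight 1.1≤1.2, RAM 62≥33, battery life 15≥11 — dominates P5.
Others (P1, P2, P3, P4, P7, P8) are each worse than P5 on at least one objective.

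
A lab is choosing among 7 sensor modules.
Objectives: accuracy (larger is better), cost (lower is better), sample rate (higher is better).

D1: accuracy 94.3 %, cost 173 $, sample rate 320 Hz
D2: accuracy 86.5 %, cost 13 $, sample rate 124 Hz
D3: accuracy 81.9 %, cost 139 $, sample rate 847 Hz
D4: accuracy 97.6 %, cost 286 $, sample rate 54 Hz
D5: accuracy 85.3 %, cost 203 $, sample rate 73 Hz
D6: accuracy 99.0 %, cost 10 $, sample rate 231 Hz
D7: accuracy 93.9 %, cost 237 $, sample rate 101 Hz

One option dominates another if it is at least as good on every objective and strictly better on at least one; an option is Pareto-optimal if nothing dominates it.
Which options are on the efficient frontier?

D1, D3, D6

D1: not dominated.
D2: dominated by D6 (accuracy 99.0≥86.5, cost 10≤13, sample rate 231≥124).
D3: not dominated (best sample rate).
D4: dominated by D6 (accuracy 99.0≥97.6, cost 10≤286, sample rate 231≥54).
D5: dominated by D1 (accuracy 94.3≥85.3, cost 173≤203, sample rate 320≥73).
D6: not dominated (best accuracy).
D7: dominated by D1 (accuracy 94.3≥93.9, cost 173≤237, sample rate 320≥101).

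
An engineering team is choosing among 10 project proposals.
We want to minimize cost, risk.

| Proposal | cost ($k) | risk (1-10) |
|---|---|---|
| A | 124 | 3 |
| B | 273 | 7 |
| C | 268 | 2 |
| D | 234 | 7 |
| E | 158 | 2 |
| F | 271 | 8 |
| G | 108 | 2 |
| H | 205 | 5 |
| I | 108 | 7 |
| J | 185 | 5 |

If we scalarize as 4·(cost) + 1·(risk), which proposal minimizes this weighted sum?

G

A: 4·124 + 1·3 = 499
B: 4·273 + 1·7 = 1099
C: 4·268 + 1·2 = 1074
D: 4·234 + 1·7 = 943
E: 4·158 + 1·2 = 634
F: 4·271 + 1·8 = 1092
G: 4·108 + 1·2 = 434
H: 4·205 + 1·5 = 825
I: 4·108 + 1·7 = 439
J: 4·185 + 1·5 = 745
Lowest: G at 434.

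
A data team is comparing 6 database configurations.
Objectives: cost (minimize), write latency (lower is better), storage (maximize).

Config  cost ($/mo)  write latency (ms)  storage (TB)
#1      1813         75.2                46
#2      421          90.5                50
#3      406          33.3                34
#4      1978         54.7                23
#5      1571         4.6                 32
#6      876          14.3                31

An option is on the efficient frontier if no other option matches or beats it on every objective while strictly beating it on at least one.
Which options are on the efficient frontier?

#1, #2, #3, #5, #6

#1: not dominated.
#2: not dominated (best storage).
#3: not dominated (best cost).
#4: dominated by #3 (cost 406≤1978, write latency 33.3≤54.7, storage 34≥23).
#5: not dominated (best write latency).
#6: not dominated.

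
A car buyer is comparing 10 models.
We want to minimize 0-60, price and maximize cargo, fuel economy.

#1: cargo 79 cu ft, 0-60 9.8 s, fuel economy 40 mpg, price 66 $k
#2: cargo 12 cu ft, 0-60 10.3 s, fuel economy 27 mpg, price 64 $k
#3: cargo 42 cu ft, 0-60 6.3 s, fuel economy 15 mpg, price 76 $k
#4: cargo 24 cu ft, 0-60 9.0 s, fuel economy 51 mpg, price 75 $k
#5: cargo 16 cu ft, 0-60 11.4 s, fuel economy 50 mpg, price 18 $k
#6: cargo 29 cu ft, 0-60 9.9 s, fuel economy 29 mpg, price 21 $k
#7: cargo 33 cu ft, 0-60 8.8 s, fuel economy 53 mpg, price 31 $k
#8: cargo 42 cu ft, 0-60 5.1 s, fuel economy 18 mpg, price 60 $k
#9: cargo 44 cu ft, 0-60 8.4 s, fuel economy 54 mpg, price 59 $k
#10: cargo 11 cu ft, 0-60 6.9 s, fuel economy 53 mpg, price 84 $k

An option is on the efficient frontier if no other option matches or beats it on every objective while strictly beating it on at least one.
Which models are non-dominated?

#1, #5, #6, #7, #8, #9, #10

#1: not dominated (best cargo).
#2: dominated by #6 (cargo 29≥12, 0-60 9.9≤10.3, fuel economy 29≥27, price 21≤64).
#3: dominated by #8 (cargo 42≥42, 0-60 5.1≤6.3, fuel economy 18≥15, price 60≤76).
#4: dominated by #7 (cargo 33≥24, 0-60 8.8≤9.0, fuel economy 53≥51, price 31≤75).
#5: not dominated (best price).
#6: not dominated.
#7: not dominated.
#8: not dominated (best 0-60).
#9: not dominated (best fuel economy).
#10: not dominated.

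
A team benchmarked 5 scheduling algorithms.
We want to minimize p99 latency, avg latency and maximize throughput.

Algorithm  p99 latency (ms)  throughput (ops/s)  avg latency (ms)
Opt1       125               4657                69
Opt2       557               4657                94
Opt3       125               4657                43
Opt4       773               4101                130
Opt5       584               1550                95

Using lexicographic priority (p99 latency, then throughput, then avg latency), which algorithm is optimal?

First minimize p99 latency: best is 125, kept {Opt1, Opt3}.
Then maximize throughput: best is 4657, kept {Opt1, Opt3}.
Then minimize avg latency: best is 43, kept {Opt3}.

Opt3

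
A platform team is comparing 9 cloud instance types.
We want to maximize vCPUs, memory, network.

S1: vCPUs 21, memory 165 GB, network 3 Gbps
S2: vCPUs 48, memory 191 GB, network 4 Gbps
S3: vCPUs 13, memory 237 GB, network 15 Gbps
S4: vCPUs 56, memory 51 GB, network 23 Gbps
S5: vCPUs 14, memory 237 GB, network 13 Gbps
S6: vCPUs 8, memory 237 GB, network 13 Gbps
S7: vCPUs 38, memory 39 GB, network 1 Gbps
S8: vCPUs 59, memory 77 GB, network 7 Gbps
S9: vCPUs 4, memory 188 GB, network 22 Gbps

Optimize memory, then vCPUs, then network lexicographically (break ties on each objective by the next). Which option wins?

S5

First maximize memory: best is 237, kept {S3, S5, S6}.
Then maximize vCPUs: best is 14, kept {S5}.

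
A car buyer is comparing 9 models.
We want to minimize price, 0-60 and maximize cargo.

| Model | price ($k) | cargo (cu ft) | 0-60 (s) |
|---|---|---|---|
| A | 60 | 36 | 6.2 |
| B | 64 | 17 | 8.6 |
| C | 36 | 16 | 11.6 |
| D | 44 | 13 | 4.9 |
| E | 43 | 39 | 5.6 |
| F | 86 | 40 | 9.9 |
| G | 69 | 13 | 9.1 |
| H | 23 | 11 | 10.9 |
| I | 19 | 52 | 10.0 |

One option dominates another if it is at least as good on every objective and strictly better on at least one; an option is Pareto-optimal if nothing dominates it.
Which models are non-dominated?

A: dominated by E (price 43≤60, cargo 39≥36, 0-60 5.6≤6.2).
B: dominated by A (price 60≤64, cargo 36≥17, 0-60 6.2≤8.6).
C: dominated by I (price 19≤36, cargo 52≥16, 0-60 10.0≤11.6).
D: not dominated (best 0-60).
E: not dominated.
F: not dominated.
G: dominated by A (price 60≤69, cargo 36≥13, 0-60 6.2≤9.1).
H: dominated by I (price 19≤23, cargo 52≥11, 0-60 10.0≤10.9).
I: not dominated (best price).

D, E, F, I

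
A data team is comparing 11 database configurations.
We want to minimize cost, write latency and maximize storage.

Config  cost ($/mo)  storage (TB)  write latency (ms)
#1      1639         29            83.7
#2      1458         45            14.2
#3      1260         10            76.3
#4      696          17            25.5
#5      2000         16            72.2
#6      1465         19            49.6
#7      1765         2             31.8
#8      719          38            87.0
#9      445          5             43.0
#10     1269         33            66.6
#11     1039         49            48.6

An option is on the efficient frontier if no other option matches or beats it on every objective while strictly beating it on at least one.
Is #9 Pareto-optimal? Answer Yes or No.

#1: worse on cost (1639 vs 445).
#2: worse on cost (1458 vs 445).
#3: worse on cost (1260 vs 445).
#4: worse on cost (696 vs 445).
#5: worse on cost (2000 vs 445).
#6: worse on cost (1465 vs 445).
#7: worse on cost (1765 vs 445).
#8: worse on cost (719 vs 445).
#10: worse on cost (1269 vs 445).
#11: worse on cost (1039 vs 445).
No option is at least as good as #9 on every objective and strictly better on one.

Yes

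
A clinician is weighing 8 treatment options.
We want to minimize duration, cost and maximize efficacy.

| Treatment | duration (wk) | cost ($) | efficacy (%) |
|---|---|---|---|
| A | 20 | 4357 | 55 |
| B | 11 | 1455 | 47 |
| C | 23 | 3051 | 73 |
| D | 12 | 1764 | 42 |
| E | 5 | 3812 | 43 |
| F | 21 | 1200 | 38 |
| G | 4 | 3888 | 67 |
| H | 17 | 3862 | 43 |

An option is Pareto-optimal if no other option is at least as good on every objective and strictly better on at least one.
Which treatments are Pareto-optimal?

B, C, E, F, G

A: dominated by G (duration 4≤20, cost 3888≤4357, efficacy 67≥55).
B: not dominated.
C: not dominated (best efficacy).
D: dominated by B (duration 11≤12, cost 1455≤1764, efficacy 47≥42).
E: not dominated.
F: not dominated (best cost).
G: not dominated (best duration).
H: dominated by B (duration 11≤17, cost 1455≤3862, efficacy 47≥43).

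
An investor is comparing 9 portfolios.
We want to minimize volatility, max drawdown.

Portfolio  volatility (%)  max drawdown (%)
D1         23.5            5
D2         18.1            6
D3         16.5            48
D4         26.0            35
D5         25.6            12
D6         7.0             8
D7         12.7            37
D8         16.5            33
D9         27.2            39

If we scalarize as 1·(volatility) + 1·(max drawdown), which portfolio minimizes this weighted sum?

D6

D1: 1·23.5 + 1·5 = 28.5
D2: 1·18.1 + 1·6 = 24.1
D3: 1·16.5 + 1·48 = 64.5
D4: 1·26.0 + 1·35 = 61.0
D5: 1·25.6 + 1·12 = 37.6
D6: 1·7.0 + 1·8 = 15.0
D7: 1·12.7 + 1·37 = 49.7
D8: 1·16.5 + 1·33 = 49.5
D9: 1·27.2 + 1·39 = 66.2
Lowest: D6 at 15.0.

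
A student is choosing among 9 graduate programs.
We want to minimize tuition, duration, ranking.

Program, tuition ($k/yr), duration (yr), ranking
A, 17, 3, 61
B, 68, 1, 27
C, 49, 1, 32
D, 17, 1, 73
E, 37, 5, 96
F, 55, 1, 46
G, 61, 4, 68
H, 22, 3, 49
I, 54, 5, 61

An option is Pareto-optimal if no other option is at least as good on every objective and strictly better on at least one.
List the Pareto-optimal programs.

A, B, C, D, H

A: not dominated.
B: not dominated (best ranking).
C: not dominated.
D: not dominated.
E: dominated by A (tuition 17≤37, duration 3≤5, ranking 61≤96).
F: dominated by C (tuition 49≤55, duration 1≤1, ranking 32≤46).
G: dominated by A (tuition 17≤61, duration 3≤4, ranking 61≤68).
H: not dominated.
I: dominated by A (tuition 17≤54, duration 3≤5, ranking 61≤61).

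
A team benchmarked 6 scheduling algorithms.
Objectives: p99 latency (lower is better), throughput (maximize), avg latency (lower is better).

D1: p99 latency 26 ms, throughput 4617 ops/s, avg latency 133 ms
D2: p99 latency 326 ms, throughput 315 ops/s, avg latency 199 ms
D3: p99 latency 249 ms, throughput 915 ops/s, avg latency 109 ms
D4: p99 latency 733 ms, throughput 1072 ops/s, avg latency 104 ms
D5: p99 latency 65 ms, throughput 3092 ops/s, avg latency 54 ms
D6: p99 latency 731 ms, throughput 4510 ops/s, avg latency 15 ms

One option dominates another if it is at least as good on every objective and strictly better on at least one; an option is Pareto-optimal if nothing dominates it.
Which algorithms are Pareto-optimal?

D1, D5, D6

D1: not dominated (best p99 latency).
D2: dominated by D1 (p99 latency 26≤326, throughput 4617≥315, avg latency 133≤199).
D3: dominated by D5 (p99 latency 65≤249, throughput 3092≥915, avg latency 54≤109).
D4: dominated by D5 (p99 latency 65≤733, throughput 3092≥1072, avg latency 54≤104).
D5: not dominated.
D6: not dominated (best avg latency).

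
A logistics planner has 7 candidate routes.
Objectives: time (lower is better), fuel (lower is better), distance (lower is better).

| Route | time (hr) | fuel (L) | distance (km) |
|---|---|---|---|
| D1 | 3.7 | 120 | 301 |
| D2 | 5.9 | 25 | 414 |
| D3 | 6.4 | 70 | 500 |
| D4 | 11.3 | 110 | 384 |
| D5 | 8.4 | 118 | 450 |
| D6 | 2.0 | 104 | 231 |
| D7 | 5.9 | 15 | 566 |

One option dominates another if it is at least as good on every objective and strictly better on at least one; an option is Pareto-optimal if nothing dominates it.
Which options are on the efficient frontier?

D1: dominated by D6 (time 2.0≤3.7, fuel 104≤120, distance 231≤301).
D2: not dominated.
D3: dominated by D2 (time 5.9≤6.4, fuel 25≤70, distance 414≤500).
D4: dominated by D6 (time 2.0≤11.3, fuel 104≤110, distance 231≤384).
D5: dominated by D2 (time 5.9≤8.4, fuel 25≤118, distance 414≤450).
D6: not dominated (best time).
D7: not dominated (best fuel).

D2, D6, D7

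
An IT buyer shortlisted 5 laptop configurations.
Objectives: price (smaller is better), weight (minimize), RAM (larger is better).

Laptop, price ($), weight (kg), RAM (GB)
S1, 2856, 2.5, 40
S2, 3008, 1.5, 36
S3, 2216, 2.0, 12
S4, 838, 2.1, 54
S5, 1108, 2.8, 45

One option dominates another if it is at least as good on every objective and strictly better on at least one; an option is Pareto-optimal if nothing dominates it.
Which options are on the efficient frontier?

S1: dominated by S4 (price 838≤2856, weight 2.1≤2.5, RAM 54≥40).
S2: not dominated (best weight).
S3: not dominated.
S4: not dominated (best price).
S5: dominated by S4 (price 838≤1108, weight 2.1≤2.8, RAM 54≥45).

S2, S3, S4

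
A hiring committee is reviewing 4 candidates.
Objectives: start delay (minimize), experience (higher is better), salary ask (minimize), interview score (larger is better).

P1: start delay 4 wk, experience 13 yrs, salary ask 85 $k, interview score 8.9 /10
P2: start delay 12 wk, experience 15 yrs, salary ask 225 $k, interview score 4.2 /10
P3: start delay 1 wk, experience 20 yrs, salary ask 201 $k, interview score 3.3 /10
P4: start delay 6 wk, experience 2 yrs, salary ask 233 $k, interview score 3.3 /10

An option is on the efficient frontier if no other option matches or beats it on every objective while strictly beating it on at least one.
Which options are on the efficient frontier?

P1: not dominated (best salary ask).
P2: not dominated.
P3: not dominated (best start delay).
P4: dominated by P1 (start delay 4≤6, experience 13≥2, salary ask 85≤233, interview score 8.9≥3.3).

P1, P2, P3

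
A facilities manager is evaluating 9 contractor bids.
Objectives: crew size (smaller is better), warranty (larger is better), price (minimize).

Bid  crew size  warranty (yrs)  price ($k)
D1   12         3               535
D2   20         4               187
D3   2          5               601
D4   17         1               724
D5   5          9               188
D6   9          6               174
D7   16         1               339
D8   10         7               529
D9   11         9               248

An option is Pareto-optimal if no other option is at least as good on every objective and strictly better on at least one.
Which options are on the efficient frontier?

D1: dominated by D5 (crew size 5≤12, warranty 9≥3, price 188≤535).
D2: dominated by D6 (crew size 9≤20, warranty 6≥4, price 174≤187).
D3: not dominated (best crew size).
D4: dominated by D1 (crew size 12≤17, warranty 3≥1, price 535≤724).
D5: not dominated.
D6: not dominated (best price).
D7: dominated by D5 (crew size 5≤16, warranty 9≥1, price 188≤339).
D8: dominated by D5 (crew size 5≤10, warranty 9≥7, price 188≤529).
D9: dominated by D5 (crew size 5≤11, warranty 9≥9, price 188≤248).

D3, D5, D6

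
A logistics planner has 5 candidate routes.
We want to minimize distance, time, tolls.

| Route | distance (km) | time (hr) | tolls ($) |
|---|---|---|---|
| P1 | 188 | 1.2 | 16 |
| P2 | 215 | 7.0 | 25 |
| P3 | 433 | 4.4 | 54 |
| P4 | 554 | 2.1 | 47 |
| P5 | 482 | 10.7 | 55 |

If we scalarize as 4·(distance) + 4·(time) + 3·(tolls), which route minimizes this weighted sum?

P1

P1: 4·188 + 4·1.2 + 3·16 = 804.8
P2: 4·215 + 4·7.0 + 3·25 = 963.0
P3: 4·433 + 4·4.4 + 3·54 = 1911.6
P4: 4·554 + 4·2.1 + 3·47 = 2365.4
P5: 4·482 + 4·10.7 + 3·55 = 2135.8
Lowest: P1 at 804.8.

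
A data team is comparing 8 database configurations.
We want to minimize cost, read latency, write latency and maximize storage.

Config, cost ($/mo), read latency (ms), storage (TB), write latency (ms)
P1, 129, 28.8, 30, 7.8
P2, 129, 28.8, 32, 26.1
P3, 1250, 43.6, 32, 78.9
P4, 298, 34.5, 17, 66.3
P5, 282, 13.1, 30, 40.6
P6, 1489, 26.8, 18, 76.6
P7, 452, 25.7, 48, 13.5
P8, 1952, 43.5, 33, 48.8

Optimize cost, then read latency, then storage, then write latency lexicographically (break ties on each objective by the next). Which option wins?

First minimize cost: best is 129, kept {P1, P2}.
Then minimize read latency: best is 28.8, kept {P1, P2}.
Then maximize storage: best is 32, kept {P2}.

P2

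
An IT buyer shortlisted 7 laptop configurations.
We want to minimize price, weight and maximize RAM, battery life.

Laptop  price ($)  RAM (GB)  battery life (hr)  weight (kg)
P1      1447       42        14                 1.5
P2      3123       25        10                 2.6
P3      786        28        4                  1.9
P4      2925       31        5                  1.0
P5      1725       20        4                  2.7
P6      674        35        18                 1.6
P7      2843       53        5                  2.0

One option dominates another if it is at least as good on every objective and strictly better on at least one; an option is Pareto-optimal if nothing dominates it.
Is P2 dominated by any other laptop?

P1 vs P2: price 1447≤3123, RAM 42≥25, battery life 14≥10, weight 1.5≤2.6 — P1 is at least as good on every objective and strictly better on at least one, so P1 dominates P2.

Yes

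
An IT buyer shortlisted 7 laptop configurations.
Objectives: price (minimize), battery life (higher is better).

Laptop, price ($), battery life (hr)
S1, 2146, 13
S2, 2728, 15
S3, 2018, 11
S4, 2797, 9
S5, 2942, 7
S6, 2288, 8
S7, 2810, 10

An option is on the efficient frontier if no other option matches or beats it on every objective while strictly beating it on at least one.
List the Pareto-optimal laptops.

S1: not dominated.
S2: not dominated (best battery life).
S3: not dominated (best price).
S4: dominated by S1 (price 2146≤2797, battery life 13≥9).
S5: dominated by S1 (price 2146≤2942, battery life 13≥7).
S6: dominated by S1 (price 2146≤2288, battery life 13≥8).
S7: dominated by S1 (price 2146≤2810, battery life 13≥10).

S1, S2, S3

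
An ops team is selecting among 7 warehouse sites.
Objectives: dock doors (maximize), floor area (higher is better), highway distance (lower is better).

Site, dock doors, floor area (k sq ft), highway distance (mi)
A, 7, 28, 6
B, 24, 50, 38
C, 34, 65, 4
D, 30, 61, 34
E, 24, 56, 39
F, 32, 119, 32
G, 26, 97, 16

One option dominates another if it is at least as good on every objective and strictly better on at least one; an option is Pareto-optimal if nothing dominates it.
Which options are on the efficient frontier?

A: dominated by C (dock doors 34≥7, floor area 65≥28, highway distance 4≤6).
B: dominated by C (dock doors 34≥24, floor area 65≥50, highway distance 4≤38).
C: not dominated (best dock doors).
D: dominated by C (dock doors 34≥30, floor area 65≥61, highway distance 4≤34).
E: dominated by C (dock doors 34≥24, floor area 65≥56, highway distance 4≤39).
F: not dominated (best floor area).
G: not dominated.

C, F, G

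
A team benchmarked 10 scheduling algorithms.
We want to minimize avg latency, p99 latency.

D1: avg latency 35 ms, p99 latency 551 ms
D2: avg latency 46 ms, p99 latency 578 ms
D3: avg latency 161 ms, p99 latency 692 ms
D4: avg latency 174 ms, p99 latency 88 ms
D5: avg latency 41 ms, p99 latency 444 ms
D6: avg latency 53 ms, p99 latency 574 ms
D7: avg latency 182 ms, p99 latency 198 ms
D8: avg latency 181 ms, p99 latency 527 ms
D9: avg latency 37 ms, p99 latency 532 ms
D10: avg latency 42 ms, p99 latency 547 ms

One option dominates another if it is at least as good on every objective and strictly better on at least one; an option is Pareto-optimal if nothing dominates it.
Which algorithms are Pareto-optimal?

D1, D4, D5, D9

D1: not dominated (best avg latency).
D2: dominated by D1 (avg latency 35≤46, p99 latency 551≤578).
D3: dominated by D1 (avg latency 35≤161, p99 latency 551≤692).
D4: not dominated (best p99 latency).
D5: not dominated.
D6: dominated by D1 (avg latency 35≤53, p99 latency 551≤574).
D7: dominated by D4 (avg latency 174≤182, p99 latency 88≤198).
D8: dominated by D4 (avg latency 174≤181, p99 latency 88≤527).
D9: not dominated.
D10: dominated by D5 (avg latency 41≤42, p99 latency 444≤547).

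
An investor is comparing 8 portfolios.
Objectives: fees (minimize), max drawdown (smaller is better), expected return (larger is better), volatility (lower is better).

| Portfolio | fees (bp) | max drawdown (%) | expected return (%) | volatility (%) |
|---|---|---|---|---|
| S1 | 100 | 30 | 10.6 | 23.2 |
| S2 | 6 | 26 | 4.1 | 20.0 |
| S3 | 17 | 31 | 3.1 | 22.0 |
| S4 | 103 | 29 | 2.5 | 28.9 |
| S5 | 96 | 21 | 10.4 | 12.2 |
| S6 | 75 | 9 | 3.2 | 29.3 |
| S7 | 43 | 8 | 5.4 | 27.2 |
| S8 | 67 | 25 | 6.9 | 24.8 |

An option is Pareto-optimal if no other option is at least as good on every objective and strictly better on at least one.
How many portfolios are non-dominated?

S1: not dominated (best expected return).
S2: not dominated (best fees).
S3: dominated by S2 (fees 6≤17, max drawdown 26≤31, expected return 4.1≥3.1, volatility 20.0≤22.0).
S4: dominated by S2 (fees 6≤103, max drawdown 26≤29, expected return 4.1≥2.5, volatility 20.0≤28.9).
S5: not dominated (best volatility).
S6: dominated by S7 (fees 43≤75, max drawdown 8≤9, expected return 5.4≥3.2, volatility 27.2≤29.3).
S7: not dominated (best max drawdown).
S8: not dominated.
Pareto-optimal: S1, S2, S5, S7, S8 → 5.

5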